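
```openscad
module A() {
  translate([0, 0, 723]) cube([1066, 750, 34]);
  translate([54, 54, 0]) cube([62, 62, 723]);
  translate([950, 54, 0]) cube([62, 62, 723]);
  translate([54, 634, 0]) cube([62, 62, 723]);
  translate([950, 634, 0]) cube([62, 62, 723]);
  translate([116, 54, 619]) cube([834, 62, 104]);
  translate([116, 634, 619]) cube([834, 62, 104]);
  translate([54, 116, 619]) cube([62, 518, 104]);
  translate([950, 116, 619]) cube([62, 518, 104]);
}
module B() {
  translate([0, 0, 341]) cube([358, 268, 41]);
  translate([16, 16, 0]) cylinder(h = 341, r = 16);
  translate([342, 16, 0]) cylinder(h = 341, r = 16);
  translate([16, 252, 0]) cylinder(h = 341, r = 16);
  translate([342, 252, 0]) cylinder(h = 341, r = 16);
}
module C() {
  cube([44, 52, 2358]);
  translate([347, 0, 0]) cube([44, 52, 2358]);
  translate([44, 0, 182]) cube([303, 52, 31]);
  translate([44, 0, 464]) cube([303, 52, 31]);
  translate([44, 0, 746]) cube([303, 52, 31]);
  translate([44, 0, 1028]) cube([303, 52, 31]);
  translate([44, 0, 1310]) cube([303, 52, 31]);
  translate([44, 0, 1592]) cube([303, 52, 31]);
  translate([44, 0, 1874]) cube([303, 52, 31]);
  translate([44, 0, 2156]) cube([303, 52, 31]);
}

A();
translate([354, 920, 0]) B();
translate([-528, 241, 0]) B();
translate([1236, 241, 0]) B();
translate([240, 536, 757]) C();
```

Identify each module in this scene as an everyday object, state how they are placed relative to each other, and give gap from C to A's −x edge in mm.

The ladder's min-x is at 240; the table's min-x is 0; gap = 240 mm.

A is a table. B is a stool. C is a ladder. Three stools sit around the table at the +y, −x, +x sides. The ladder is on top of the table. The gap from the ladder to the table's −x edge is 240 mm.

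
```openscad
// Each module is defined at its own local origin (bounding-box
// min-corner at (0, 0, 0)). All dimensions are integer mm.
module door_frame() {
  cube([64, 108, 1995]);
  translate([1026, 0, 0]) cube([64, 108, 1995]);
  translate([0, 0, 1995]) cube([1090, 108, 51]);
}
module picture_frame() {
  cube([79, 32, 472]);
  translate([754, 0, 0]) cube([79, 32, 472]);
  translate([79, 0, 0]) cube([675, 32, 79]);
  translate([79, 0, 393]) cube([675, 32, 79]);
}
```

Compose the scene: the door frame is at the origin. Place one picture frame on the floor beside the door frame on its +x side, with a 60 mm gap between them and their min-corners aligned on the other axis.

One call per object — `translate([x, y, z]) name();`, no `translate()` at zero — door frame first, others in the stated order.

door_frame();
translate([1150, 0, 0]) picture_frame();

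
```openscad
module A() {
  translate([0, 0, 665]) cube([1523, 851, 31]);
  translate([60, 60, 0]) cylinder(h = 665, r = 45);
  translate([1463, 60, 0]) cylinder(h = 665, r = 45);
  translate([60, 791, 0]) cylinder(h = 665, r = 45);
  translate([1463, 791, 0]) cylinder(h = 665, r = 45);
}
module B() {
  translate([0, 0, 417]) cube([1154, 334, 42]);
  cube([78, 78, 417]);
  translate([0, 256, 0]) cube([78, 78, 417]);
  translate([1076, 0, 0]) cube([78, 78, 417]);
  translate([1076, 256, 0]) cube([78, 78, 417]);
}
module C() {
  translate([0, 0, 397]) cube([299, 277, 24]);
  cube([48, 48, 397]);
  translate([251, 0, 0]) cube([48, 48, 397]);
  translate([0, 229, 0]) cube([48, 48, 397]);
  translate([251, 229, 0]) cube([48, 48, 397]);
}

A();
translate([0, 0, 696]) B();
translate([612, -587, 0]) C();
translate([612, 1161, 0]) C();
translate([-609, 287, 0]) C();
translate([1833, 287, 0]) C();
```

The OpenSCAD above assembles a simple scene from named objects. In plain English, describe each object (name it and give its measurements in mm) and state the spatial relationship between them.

A is a table: top 1523 mm (x) × 851 mm (y), 31 mm thick, upper face at z = 696 mm, on four round legs of 90 mm diameter, each leg's bounding box inset 15 mm from the nearest pair of top edges, running from z = 0 to the bottom of the top.

B is a long wooden bench with a 1154 mm (x) × 334 mm (y) seat, 42 mm thick, its top surface 459 mm above the floor. Four 78 mm square legs at the seat corners, flush with the edges, run from z = 0 to the seat underside.

C is a simple wooden stool: a rectangular seat 299 mm (x) by 277 mm (y), 24 mm thick, top face at z = 421 mm, on four square legs, each 48×48 mm in cross-section. The legs rest on z = 0, each flush with a corner of the seat.

The bench is on top of the table. Four stools sit around the table at the −y, +y, −x, +x sides.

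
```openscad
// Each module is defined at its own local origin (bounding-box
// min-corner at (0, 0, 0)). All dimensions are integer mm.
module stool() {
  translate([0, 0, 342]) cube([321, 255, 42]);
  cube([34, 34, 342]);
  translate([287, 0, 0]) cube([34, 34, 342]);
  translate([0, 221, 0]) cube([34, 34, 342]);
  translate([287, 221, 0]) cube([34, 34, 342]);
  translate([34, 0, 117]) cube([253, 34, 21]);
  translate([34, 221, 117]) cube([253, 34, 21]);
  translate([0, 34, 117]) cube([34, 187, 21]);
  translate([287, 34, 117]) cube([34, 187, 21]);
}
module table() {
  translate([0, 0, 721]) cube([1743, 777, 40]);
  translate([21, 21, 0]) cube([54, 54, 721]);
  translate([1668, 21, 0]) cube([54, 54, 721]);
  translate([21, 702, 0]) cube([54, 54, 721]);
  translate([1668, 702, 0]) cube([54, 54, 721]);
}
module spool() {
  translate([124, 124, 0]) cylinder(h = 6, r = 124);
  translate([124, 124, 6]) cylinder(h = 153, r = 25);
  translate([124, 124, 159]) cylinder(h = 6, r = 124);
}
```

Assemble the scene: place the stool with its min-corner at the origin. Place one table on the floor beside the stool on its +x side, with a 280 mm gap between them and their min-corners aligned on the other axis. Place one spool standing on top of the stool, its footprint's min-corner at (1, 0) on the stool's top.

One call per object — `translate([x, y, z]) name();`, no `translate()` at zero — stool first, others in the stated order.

stool();
translate([601, 0, 0]) table();
translate([1, 0, 384]) spool();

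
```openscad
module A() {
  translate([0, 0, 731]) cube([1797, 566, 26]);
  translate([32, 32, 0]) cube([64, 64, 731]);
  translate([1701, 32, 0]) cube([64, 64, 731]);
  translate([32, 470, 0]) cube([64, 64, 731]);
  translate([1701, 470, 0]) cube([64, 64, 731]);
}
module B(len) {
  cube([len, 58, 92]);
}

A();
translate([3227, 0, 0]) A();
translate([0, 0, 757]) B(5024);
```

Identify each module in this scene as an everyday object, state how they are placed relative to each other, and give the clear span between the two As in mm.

Second table starts at x = 3227; first ends at x = 1797; clear span = 3227 − 1797 = 1430 mm.

A is a table. B is a beam. A beam spans the tops of two tables. The clear span between the two tables is 1430 mm.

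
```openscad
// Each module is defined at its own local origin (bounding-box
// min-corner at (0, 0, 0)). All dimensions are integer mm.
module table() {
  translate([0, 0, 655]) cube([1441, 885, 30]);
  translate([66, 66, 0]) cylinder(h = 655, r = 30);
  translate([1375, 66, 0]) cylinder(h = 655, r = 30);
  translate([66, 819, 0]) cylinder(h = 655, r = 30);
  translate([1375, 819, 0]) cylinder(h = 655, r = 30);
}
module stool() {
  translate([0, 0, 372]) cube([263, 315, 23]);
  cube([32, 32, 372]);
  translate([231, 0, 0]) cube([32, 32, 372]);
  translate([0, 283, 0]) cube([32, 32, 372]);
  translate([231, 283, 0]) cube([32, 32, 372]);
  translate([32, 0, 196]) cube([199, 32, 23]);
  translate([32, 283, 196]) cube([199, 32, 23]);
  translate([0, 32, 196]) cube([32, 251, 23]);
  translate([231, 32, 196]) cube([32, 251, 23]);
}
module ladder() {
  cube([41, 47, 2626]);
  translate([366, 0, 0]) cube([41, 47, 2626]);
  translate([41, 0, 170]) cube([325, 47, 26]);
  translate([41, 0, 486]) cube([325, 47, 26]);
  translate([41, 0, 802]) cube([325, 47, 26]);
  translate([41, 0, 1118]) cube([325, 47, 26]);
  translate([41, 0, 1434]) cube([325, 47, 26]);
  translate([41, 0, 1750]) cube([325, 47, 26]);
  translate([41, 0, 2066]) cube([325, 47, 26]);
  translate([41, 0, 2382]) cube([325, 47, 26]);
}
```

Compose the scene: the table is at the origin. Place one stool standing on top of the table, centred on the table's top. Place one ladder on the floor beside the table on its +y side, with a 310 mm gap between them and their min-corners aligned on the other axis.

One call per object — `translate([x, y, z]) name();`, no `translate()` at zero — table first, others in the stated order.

table();
translate([589, 285, 685]) stool();
translate([0, 1195, 0]) ladder();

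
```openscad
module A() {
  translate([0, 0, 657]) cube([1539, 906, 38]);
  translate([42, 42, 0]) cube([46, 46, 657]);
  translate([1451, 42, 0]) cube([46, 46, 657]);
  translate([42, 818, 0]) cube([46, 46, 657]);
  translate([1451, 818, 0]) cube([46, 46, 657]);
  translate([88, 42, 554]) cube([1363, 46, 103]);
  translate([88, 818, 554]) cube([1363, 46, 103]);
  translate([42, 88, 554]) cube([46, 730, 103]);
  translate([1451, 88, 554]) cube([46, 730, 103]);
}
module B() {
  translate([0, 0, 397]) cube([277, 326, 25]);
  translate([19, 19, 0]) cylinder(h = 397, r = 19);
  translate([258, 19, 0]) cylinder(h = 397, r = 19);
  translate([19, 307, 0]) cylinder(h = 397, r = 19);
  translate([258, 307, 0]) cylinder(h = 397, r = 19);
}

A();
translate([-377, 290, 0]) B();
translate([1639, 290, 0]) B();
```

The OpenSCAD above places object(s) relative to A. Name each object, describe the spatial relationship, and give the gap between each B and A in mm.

Each stool's nearest face is 100 mm from the table's bounding box.

A is a table. B is a stool. Two stools sit around the table at the −x, +x sides. The gap between each stool and the table is 100 mm.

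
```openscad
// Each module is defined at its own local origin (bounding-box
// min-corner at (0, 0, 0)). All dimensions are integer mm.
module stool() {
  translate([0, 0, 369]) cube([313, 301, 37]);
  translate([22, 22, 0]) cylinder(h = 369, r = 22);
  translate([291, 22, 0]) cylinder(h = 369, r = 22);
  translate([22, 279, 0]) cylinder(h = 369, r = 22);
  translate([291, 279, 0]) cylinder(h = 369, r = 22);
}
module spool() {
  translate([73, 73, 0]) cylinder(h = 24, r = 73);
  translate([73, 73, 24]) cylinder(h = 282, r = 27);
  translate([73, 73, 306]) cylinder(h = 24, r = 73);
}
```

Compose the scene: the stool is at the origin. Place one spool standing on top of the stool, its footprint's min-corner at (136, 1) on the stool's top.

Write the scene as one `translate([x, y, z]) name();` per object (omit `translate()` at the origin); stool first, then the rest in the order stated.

stool();
translate([136, 1, 406]) spool();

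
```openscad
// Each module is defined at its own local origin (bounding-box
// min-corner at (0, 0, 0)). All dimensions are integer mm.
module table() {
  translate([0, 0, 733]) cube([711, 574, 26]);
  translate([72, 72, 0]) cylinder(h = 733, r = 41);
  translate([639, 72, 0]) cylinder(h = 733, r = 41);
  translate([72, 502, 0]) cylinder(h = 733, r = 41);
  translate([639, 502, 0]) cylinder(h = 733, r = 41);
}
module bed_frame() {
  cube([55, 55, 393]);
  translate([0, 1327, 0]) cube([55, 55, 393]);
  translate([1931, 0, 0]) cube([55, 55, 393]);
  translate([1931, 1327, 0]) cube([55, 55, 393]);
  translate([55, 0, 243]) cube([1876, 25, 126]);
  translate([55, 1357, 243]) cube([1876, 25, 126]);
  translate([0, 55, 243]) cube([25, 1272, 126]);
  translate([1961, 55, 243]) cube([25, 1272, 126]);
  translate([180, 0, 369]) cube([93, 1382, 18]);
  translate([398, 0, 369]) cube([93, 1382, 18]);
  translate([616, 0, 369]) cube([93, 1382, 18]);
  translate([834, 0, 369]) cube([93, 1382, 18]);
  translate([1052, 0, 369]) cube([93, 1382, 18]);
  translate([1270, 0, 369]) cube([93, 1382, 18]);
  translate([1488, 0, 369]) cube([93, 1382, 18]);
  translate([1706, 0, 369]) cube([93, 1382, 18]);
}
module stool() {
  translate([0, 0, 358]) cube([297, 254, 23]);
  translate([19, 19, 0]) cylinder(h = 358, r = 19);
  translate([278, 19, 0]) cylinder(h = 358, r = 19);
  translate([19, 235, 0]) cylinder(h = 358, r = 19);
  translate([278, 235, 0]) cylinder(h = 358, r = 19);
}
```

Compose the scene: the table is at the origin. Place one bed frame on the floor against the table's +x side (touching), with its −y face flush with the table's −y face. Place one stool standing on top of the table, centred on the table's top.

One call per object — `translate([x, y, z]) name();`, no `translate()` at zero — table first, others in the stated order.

table();
translate([711, 0, 0]) bed_frame();
translate([207, 160, 759]) stool();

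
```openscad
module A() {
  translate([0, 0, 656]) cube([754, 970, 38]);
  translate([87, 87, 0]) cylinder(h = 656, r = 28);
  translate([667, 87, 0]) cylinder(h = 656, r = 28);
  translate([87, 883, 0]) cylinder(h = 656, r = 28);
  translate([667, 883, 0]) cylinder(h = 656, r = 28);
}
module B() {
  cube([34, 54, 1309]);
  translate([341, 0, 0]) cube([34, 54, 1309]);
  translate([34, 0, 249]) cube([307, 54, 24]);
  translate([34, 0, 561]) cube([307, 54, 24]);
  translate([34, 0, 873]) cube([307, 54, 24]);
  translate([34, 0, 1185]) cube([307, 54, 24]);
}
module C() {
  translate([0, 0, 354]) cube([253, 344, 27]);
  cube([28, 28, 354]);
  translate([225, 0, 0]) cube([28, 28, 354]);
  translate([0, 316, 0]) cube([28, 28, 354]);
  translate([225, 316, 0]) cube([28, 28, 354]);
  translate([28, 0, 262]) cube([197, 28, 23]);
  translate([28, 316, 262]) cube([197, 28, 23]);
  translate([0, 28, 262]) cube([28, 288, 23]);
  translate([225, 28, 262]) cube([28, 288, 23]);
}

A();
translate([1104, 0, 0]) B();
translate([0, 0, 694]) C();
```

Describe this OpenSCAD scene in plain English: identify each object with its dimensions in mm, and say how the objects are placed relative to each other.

A is a table: top 754 mm (x) × 970 mm (y), 38 mm thick, upper face at z = 694 mm, on four round legs of 56 mm diameter, each leg's bounding box inset 59 mm from the nearest pair of top edges, running from z = 0 to the bottom of the top.

B is a wooden ladder with two side rails of 34×54 mm section and 1309 mm height, set 375 mm apart overall. Between them run 4 rectangular rungs (54 mm deep, 24 mm thick), front faces flush with the rails' −y face. The bottom of the first rung is 249 mm above the floor and each subsequent rung is 312 mm higher than the one below.

C is a four-legged stool. The seat is a 253×344×27 mm slab whose top surface is at z = 381 mm; four square legs, each 28×28 mm in cross-section, run from the floor (z = 0) to the underside of the seat, each flush with a corner of the seat. Four stretchers, 28 mm wide and 23 mm tall, connect adjacent legs with their undersides at z = 262 mm, each running between the inner faces of the legs it joins and aligned with the legs' outer faces on the other axis.

The ladder is on the floor beside the table on its +x side. The stool is on top of the table.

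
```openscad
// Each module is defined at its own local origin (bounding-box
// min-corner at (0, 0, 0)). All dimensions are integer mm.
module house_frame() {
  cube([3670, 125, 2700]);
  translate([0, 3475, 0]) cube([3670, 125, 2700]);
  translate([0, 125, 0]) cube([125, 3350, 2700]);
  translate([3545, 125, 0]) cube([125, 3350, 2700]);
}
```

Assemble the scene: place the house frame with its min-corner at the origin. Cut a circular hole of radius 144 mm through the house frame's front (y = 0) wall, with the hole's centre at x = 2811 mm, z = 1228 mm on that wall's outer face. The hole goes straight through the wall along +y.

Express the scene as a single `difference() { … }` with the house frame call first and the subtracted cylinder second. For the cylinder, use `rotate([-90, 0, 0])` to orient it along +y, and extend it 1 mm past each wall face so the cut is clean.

difference() {
  house_frame();
  translate([2811, -1, 1228]) rotate([-90, 0, 0]) cylinder(h = 127, r = 144);
}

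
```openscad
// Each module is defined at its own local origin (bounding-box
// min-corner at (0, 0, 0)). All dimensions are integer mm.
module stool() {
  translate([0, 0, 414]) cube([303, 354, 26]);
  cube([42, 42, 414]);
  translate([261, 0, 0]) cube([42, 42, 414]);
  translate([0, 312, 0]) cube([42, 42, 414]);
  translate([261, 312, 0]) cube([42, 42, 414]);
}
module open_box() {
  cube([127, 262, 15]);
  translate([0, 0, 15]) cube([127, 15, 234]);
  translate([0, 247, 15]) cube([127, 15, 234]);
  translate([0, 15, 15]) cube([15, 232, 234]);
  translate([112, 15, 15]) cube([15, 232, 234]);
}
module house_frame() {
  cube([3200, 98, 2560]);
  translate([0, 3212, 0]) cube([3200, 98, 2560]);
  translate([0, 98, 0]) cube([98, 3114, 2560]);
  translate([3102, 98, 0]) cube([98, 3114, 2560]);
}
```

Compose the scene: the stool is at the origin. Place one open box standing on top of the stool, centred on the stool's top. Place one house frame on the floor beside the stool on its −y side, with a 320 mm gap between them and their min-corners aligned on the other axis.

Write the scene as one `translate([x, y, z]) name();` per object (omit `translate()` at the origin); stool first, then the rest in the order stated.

stool();
translate([88, 46, 440]) open_box();
translate([0, -3630, 0]) house_frame();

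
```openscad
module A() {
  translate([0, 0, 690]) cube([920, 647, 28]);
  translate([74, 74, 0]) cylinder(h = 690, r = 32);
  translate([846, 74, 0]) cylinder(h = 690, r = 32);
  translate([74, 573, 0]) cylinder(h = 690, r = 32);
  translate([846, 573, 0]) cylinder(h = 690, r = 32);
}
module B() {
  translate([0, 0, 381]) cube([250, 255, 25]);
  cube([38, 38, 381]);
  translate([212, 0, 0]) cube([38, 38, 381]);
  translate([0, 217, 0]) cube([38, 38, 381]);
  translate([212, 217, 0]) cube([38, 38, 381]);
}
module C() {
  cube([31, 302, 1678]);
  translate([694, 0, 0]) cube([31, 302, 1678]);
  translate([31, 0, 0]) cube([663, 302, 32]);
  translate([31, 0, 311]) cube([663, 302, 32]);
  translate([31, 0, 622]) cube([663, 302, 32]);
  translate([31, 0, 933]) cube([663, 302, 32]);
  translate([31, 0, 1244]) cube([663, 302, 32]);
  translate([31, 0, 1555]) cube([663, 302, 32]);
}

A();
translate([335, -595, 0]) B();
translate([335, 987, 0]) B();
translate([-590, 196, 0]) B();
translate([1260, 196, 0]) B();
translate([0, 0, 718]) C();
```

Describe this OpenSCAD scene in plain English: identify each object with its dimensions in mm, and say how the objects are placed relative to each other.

A is a rectangular dining table. The top is 920×647×28 mm with its upper surface at z = 718 mm. It stands on four round legs of 64 mm diameter, each leg's bounding box inset 42 mm from the nearest pair of top edges, running from the floor to the underside of the top.

B is a simple wooden stool: a rectangular seat 250 mm (x) by 255 mm (y), 25 mm thick, top face at z = 406 mm, on four square legs, each 38×38 mm in cross-section. The legs rest on z = 0, each flush with a corner of the seat.

C is a bookshelf 725 mm wide overall, 302 mm deep and 1678 mm tall. The two sides are 31 mm thick vertical panels. 6 horizontal shelves of 32 mm thickness span between the inner faces of the sides; the lowest shelf sits on the floor and shelves are stacked with a clear vertical gap of 279 mm between each pair.

Four stools sit around the table at the −y, +y, −x, +x sides. The bookshelf is on top of the table.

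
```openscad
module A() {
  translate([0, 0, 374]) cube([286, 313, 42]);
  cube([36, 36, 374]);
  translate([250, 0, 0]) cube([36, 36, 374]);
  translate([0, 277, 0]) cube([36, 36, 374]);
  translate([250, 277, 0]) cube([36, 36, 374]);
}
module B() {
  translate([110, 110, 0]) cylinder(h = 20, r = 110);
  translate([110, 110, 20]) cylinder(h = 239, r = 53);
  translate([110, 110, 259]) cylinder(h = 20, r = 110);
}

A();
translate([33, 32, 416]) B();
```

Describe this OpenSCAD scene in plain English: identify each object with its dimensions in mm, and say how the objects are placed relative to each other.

A is a simple wooden stool: a rectangular seat 286 mm (x) by 313 mm (y), 42 mm thick, top face at z = 416 mm, on four square legs, each 36×36 mm in cross-section. The legs rest on z = 0, each flush with a corner of the seat.

B is a spool: two coaxial disc flanges of radius 110 mm and thickness 20 mm, joined by a core cylinder of radius 53 mm and height 239 mm. The lower flange rests on z = 0 and the three cylinders share a vertical axis.

The spool is on top of the stool.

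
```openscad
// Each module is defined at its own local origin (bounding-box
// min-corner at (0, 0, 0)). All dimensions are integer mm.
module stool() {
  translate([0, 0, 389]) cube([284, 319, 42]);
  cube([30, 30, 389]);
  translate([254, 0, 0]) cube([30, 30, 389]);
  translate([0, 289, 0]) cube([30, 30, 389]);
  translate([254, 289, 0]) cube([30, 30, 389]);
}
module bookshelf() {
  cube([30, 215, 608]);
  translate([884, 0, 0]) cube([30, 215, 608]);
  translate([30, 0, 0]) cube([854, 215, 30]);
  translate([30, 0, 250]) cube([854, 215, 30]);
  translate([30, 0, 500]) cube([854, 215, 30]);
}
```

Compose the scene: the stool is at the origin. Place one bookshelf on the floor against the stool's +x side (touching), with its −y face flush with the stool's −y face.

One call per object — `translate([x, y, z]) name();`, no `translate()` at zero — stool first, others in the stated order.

stool();
translate([284, 0, 0]) bookshelf();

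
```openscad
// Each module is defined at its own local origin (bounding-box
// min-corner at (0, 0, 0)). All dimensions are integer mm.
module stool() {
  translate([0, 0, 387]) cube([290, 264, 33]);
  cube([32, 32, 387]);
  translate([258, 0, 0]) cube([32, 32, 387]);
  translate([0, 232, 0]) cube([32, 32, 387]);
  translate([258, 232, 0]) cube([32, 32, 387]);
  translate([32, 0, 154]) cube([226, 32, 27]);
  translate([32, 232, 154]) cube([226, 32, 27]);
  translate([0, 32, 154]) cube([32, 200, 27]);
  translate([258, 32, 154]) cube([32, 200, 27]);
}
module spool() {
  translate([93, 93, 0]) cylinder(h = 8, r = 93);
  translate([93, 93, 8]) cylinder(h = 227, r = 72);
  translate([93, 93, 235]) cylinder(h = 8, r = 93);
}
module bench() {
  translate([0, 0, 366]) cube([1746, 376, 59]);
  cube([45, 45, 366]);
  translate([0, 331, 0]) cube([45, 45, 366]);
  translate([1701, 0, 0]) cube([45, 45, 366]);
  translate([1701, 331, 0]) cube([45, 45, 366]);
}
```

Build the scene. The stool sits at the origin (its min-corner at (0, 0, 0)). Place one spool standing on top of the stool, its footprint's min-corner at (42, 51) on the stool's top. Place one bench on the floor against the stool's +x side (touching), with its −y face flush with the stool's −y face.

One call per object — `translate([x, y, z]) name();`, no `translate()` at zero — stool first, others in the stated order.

stool();
translate([42, 51, 420]) spool();
translate([290, 0, 0]) bench();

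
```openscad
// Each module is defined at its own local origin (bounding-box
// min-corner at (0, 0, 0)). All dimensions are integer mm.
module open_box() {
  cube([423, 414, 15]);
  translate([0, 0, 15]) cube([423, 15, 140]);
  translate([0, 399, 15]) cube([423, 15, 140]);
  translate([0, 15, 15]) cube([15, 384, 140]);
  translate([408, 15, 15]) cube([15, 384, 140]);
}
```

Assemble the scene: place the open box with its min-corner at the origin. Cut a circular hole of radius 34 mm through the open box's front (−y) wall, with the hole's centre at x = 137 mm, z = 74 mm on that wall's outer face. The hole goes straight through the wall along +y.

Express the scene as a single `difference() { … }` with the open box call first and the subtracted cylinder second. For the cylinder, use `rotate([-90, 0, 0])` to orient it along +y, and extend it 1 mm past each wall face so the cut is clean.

difference() {
  open_box();
  translate([137, -1, 74]) rotate([-90, 0, 0]) cylinder(h = 17, r = 34);
}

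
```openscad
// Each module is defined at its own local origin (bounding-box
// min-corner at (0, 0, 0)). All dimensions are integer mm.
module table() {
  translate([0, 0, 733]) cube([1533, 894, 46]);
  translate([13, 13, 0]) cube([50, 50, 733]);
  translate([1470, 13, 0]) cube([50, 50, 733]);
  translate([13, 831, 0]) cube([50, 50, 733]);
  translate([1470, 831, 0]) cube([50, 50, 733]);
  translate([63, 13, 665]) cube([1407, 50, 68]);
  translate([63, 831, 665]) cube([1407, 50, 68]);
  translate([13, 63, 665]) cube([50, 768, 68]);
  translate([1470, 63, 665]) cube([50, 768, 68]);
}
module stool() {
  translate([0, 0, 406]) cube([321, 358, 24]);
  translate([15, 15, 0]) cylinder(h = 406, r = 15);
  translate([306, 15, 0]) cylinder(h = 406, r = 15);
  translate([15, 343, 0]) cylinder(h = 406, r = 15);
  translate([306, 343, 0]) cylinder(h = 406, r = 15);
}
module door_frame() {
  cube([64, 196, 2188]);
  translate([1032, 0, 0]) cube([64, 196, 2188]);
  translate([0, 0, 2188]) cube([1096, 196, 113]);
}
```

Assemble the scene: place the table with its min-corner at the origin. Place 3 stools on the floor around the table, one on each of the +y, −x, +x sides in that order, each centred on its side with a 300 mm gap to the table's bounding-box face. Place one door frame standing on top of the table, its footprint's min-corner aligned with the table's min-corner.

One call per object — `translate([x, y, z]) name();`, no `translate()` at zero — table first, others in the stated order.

table();
translate([606, 1194, 0]) stool();
translate([-621, 268, 0]) stool();
translate([1833, 268, 0]) stool();
translate([0, 0, 779]) door_frame();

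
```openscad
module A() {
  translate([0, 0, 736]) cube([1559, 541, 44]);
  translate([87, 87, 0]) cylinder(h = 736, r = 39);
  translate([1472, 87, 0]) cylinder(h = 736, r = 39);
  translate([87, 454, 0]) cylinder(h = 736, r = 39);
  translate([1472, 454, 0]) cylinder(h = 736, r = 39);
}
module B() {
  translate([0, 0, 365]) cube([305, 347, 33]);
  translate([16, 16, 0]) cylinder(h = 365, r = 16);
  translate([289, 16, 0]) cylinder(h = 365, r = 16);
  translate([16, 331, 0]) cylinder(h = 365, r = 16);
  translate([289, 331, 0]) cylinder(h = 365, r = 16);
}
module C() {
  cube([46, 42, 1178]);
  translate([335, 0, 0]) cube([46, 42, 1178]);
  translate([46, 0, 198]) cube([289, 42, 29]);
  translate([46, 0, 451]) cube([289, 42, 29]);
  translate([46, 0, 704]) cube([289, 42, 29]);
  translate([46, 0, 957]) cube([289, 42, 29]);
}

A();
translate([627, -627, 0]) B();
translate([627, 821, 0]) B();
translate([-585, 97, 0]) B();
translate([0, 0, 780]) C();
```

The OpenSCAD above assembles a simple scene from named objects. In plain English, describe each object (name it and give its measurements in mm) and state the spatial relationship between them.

A is a table: top 1559 mm (x) × 541 mm (y), 44 mm thick, upper face at z = 780 mm, on four round legs of 78 mm diameter, each leg's bounding box inset 48 mm from the nearest pair of top edges, running from z = 0 to the bottom of the top.

B is a four-legged stool. The seat is a 305×347×33 mm slab whose top surface is at z = 398 mm; four round legs, each 32 mm in diameter, run from the floor (z = 0) to the underside of the seat, each leg's axis is inset half a diameter from the nearest pair of seat edges (so the leg's bounding box is flush with the corner).

C is a wooden ladder with two side rails of 46×42 mm section and 1178 mm height, set 381 mm apart overall. Between them run 4 rectangular rungs (42 mm deep, 29 mm thick), front faces flush with the rails' −y face. The bottom of the first rung is 198 mm above the floor and each subsequent rung is 253 mm higher than the one below.

Three stools sit around the table at the −y, +y, −x sides. The ladder is on top of the table.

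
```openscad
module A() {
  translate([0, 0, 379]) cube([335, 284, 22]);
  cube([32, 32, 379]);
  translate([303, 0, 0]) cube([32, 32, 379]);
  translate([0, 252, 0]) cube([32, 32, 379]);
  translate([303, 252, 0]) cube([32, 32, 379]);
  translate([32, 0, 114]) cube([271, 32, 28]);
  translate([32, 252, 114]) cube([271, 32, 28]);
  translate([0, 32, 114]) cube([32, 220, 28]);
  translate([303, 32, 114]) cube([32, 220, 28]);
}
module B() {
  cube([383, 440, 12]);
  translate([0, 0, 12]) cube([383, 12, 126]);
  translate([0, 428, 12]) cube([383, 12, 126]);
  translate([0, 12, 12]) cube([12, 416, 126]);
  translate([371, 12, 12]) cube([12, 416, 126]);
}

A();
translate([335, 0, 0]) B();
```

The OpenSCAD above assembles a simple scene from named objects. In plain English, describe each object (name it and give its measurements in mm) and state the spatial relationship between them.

A is a simple wooden stool: a rectangular seat 335 mm (x) by 284 mm (y), 22 mm thick, top face at z = 401 mm, on four square legs, each 32×32 mm in cross-section. The legs rest on z = 0, each flush with a corner of the seat. Four stretchers, 32 mm wide and 28 mm tall, connect adjacent legs with their undersides at z = 114 mm, each running between the inner faces of the legs it joins and aligned with the legs' outer faces on the other axis.

B is an open storage box with external size 383×440×138 mm and wall thickness 12 mm (the base is also 12 mm thick). The base covers the whole footprint; the four walls stand on the base, with the y-facing walls full-width and the x-facing walls fitting between their inner faces.

The open box is against the stool's +x side, with their −y faces flush.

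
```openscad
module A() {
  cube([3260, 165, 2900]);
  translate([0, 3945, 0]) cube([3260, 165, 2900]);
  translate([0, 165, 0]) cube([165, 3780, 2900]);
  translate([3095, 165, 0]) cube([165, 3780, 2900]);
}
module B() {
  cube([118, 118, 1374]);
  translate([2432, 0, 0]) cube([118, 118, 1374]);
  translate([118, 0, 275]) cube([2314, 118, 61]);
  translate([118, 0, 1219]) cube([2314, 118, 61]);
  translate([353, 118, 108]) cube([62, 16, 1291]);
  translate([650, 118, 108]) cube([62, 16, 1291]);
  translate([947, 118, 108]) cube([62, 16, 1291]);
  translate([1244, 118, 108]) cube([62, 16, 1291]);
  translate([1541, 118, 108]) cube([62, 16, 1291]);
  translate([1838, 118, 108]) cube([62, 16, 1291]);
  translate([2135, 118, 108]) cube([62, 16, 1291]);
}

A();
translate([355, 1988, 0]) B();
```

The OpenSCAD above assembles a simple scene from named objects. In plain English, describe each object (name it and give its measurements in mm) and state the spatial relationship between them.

A is the wall frame of a small rectangular building: four walls, each 2900 mm tall and 165 mm thick, enclosing a footprint 3260 mm (x) by 4110 mm (y) outside-to-outside, with no floor or roof. The front and back walls (the −y and +y sides) span the full width; the two side walls fit between them.

B is a fence section. Two 118×118 mm posts, 1374 mm tall, stand on the floor with a clear span of 2314 mm between their inner faces. Two horizontal rails of 118×61 mm section span the gap between the posts with their undersides at z = 275 mm and z = 1219 mm, flush with the posts' −y face. 7 pickets, each 62 mm wide, 16 mm thick and 1291 mm tall, are fixed to the +y face of the rails with their bottoms at z = 108 mm, evenly spaced across the span with equal gaps (rounded down to the nearest mm) at the −x end and between each pair — any rounding remainder accumulates at the +x end.

The fence section sits inside the house frame, centred.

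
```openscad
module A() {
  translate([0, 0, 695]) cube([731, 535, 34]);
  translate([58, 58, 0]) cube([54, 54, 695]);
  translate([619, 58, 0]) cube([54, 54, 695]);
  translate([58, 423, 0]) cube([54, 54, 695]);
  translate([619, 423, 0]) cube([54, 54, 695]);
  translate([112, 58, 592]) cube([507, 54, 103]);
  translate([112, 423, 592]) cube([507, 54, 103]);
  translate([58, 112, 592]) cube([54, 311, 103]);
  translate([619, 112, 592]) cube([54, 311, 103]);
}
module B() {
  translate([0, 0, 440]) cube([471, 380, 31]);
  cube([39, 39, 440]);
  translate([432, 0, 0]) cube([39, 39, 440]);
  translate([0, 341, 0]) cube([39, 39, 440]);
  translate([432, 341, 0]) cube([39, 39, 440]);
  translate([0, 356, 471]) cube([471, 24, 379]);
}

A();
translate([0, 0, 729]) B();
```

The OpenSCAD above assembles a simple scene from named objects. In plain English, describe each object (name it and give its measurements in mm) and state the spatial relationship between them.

A is a table: top 731 mm (x) × 535 mm (y), 34 mm thick, upper face at z = 729 mm, on four 54×54 mm square legs, each inset 58 mm from the nearest pair of top edges, running from z = 0 to the bottom of the top. Four apron rails, 54 mm thick and 103 mm tall, run between adjacent legs with their top edges flush with the underside of the top and their outer faces flush with the legs' outer faces.

B is a chair. The seat is a 471×380×31 mm slab with its top at z = 471 mm, on four 39×39 mm corner legs (flush with the seat edges, standing on z = 0). A flat backrest 24 mm thick, 379 mm tall, spans the full seat width and rises from the seat top along its +y edge, rear face flush with the rear of the seat.

The chair is on top of the table.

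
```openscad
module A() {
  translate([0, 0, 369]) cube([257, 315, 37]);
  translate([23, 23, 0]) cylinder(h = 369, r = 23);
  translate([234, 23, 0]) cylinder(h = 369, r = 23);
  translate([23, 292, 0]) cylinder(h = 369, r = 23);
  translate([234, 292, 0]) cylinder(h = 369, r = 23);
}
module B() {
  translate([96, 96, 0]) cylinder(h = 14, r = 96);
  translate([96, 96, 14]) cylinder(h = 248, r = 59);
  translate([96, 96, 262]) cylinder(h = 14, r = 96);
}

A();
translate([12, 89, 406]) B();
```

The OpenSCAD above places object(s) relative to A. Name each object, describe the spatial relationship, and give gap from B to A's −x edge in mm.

The spool's min-x is at 12; the stool's min-x is 0; gap = 12 mm.

A is a stool. B is a spool. The spool is on top of the stool. The gap from the spool to the stool's −x edge is 12 mm.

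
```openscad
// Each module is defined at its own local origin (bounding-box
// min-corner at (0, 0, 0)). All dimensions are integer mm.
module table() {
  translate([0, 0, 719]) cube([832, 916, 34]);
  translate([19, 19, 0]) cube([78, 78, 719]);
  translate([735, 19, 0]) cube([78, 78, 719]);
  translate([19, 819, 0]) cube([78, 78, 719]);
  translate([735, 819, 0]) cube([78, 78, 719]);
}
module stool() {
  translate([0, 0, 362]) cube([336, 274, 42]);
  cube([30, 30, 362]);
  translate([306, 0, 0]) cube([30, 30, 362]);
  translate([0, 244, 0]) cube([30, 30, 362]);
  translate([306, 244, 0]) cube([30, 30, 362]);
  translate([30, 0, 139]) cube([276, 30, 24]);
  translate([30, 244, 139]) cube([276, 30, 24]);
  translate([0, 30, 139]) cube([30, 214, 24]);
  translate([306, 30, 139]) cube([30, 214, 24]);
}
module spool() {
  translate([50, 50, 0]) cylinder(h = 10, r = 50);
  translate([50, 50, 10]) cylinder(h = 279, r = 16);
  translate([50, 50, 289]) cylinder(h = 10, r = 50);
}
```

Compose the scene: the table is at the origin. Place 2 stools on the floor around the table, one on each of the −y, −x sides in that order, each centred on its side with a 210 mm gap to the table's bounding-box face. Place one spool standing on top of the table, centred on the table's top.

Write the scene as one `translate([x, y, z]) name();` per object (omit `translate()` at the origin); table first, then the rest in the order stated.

table();
translate([248, -484, 0]) stool();
translate([-546, 321, 0]) stool();
translate([366, 408, 753]) spool();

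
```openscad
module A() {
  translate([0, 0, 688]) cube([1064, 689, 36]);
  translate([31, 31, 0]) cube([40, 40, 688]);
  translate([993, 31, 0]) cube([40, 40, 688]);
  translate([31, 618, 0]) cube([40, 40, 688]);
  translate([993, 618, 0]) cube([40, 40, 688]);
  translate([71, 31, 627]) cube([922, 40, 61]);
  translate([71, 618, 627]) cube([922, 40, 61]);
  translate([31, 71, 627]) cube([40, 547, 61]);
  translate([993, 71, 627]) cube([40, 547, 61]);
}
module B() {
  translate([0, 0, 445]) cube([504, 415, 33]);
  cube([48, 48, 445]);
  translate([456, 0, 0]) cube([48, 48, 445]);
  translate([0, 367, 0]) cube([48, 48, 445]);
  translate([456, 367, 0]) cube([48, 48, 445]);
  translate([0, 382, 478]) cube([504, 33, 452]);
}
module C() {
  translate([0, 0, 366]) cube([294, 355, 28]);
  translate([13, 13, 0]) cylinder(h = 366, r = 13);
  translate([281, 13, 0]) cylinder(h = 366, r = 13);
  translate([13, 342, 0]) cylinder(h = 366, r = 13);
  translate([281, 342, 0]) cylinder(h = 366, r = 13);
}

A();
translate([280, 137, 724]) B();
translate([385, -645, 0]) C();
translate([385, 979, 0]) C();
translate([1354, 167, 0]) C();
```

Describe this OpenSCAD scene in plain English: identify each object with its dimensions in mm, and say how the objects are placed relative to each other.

A is a rectangular dining table. The top is 1064×689×36 mm with its upper surface at z = 724 mm. It stands on four 40×40 mm square legs, each inset 31 mm from the nearest pair of top edges, running from the floor to the underside of the top. Four apron rails, 40 mm thick and 61 mm tall, run between adjacent legs with their top edges flush with the underside of the top and their outer faces flush with the legs' outer faces.

B is a chair. The seat is a 504×415×33 mm slab with its top at z = 478 mm, on four 48×48 mm corner legs (flush with the seat edges, standing on z = 0). A flat backrest 33 mm thick, 452 mm tall, spans the full seat width and rises from the seat top along its +y edge, rear face flush with the rear of the seat.

C is a four-legged stool. The seat is 294×355 mm, 28 mm thick, top at z = 394 mm. It stands on four round legs, each 26 mm in diameter, from z = 0 to the seat underside, each leg's axis is inset half a diameter from the nearest pair of seat edges (so the leg's bounding box is flush with the corner).

The chair is on top of the table, centred. Three stools sit around the table at the −y, +y, +x sides.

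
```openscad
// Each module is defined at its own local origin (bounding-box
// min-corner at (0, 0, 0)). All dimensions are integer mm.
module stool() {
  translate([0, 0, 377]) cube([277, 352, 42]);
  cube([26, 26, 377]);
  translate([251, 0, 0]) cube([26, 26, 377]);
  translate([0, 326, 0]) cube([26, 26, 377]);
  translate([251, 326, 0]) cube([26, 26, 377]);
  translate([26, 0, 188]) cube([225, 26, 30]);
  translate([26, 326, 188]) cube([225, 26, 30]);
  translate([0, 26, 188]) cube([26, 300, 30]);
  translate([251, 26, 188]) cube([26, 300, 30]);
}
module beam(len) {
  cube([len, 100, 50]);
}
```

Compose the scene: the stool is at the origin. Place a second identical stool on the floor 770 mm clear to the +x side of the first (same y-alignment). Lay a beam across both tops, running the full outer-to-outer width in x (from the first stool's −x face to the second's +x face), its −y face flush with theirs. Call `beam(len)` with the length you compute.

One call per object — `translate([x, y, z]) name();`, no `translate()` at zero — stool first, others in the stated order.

stool();
translate([1047, 0, 0]) stool();
translate([0, 0, 419]) beam(1324);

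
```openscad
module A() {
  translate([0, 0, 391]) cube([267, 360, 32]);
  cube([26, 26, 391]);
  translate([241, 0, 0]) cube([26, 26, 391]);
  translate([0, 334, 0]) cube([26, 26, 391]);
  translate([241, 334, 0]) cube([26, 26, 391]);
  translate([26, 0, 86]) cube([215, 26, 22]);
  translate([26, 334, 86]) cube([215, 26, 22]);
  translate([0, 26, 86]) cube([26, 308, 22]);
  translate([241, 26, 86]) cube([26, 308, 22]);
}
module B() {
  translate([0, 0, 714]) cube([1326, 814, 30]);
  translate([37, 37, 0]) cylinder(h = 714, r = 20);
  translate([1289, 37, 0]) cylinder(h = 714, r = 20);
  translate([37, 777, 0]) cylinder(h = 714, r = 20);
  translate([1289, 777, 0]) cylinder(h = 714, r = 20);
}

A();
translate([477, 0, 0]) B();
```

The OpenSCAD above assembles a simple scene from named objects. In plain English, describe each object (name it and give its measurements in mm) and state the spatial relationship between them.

A is a simple wooden stool: a rectangular seat 267 mm (x) by 360 mm (y), 32 mm thick, top face at z = 423 mm, on four square legs, each 26×26 mm in cross-section. The legs rest on z = 0, each flush with a corner of the seat. Four stretchers, 26 mm wide and 22 mm tall, connect adjacent legs with their undersides at z = 86 mm, each running between the inner faces of the legs it joins and aligned with the legs' outer faces on the other axis.

B is a table: top 1326 mm (x) × 814 mm (y), 30 mm thick, upper face at z = 744 mm, on four round legs of 40 mm diameter, each leg's bounding box inset 17 mm from the nearest pair of top edges, running from z = 0 to the bottom of the top.

The table is on the floor beside the stool on its +x side.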